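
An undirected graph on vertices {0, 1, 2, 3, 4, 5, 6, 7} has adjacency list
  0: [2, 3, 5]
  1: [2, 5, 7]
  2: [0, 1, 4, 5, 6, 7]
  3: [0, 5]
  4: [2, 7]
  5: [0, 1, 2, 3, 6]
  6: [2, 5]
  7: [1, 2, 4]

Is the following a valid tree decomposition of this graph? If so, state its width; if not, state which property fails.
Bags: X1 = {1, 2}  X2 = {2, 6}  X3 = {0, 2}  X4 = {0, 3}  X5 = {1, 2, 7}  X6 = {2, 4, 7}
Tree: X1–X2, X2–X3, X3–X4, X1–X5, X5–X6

A tree decomposition must satisfy three properties: every vertex lies in some bag; for every edge, both endpoints lie together in some bag; and for every vertex, the bags containing it form a connected subtree. Here vertex 5 appears in no bag, so the decomposition is invalid.

No — vertex 5 appears in no bag.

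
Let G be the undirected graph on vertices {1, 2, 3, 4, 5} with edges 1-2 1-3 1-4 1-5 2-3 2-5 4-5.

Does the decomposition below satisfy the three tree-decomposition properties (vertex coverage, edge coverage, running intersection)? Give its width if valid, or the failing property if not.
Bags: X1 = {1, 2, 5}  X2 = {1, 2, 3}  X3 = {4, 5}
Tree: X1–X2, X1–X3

A tree decomposition must satisfy three properties: every vertex lies in some bag; for every edge, both endpoints lie together in some bag; and for every vertex, the bags containing it form a connected subtree. Here edge (1,4) lies in no bag, so the decomposition is invalid.

No — edge (1,4) lies in no bag.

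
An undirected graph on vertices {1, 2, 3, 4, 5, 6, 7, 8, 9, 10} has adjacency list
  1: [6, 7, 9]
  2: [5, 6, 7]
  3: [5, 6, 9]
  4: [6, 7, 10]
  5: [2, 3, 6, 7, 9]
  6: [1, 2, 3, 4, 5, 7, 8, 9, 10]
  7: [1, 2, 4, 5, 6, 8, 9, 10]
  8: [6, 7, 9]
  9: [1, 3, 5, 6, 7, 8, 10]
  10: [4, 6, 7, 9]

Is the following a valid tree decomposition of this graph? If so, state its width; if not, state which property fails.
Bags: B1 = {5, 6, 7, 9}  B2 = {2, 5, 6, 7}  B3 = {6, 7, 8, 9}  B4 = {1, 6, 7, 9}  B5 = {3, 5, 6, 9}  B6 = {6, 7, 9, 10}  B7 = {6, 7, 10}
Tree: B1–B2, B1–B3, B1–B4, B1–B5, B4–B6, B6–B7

A tree decomposition must satisfy three properties: every vertex lies in some bag; for every edge, both endpoints lie together in some bag; and for every vertex, the bags containing it form a connected subtree. Here vertex 4 appears in no bag, so the decomposition is invalid.

No — vertex 4 appears in no bag.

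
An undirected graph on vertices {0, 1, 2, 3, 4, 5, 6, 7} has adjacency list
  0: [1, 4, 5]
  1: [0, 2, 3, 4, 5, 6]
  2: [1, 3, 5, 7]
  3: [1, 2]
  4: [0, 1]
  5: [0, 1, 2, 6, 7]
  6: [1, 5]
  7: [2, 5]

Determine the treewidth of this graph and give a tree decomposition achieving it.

Treewidth 2.
One optimal decomposition is:
Bags: B1 = {1, 2, 5}  B2 = {1, 2, 3}  B3 = {0, 1, 5}  B4 = {0, 1, 4}  B5 = {2, 5, 7}  B6 = {1, 5, 6}
Tree: B1–B2, B1–B3, B3–B4, B1–B5, B3–B6

Each bag holds 3 vertices, so the decomposition has width 2, which upper-bounds the treewidth. Conversely, {1, 2, 3} is a clique of size 3, and the vertices of any clique must share a bag in every tree decomposition; so some bag has ≥ 3 vertices and tw(G) ≥ 2. The upper and lower bounds meet at 2, so that is the treewidth.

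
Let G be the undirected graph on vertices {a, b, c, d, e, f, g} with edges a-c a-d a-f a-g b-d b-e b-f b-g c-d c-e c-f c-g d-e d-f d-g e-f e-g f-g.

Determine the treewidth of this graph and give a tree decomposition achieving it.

Every bag has size at most 5, so the width is 5 − 1 = 4 and tw(G) ≤ 4. Conversely, {c, d, e, f, g} is a clique of size 5, and the vertices of any clique must share a bag in every tree decomposition; so some bag has ≥ 5 vertices and tw(G) ≥ 4. Therefore the treewidth is 4.

Treewidth 4.
One optimal decomposition is:
Bags: B1 = {a, c, d, f, g}  B2 = {c, d, e, f, g}  B3 = {b, d, e, f, g}
Tree: B1–B2, B2–B3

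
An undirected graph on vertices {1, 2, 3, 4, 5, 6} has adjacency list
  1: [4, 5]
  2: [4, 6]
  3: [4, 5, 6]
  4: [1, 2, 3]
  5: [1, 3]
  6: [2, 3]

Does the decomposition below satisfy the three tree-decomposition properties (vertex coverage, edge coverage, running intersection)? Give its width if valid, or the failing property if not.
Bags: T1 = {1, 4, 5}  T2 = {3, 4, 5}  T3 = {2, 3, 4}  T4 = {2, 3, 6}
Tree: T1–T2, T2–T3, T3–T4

Every vertex of G appears in some bag (union = {1, 2, 3, 4, 5, 6}); every edge is covered by a bag; and for each vertex v the set of bags containing v is connected in the bag tree. The decomposition is therefore valid. The largest bag has 3 vertices, so the width is 2.

Yes; width 2.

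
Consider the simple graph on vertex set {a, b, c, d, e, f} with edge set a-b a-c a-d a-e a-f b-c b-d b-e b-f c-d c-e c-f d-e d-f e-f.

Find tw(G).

5

A width-5 tree decomposition is:
Bags: B1 = {a, b, c, d, e, f}
Tree: (single bag)
With just one bag of size 6, the width is 6 − 1 = 5, so tw(G) ≤ 5. On the other hand G contains the 6-clique {a, b, c, d, e, f}. A clique must lie in a single bag of any decomposition, so no decomposition can have width below 5. The upper and lower bounds meet at 5, so that is the treewidth.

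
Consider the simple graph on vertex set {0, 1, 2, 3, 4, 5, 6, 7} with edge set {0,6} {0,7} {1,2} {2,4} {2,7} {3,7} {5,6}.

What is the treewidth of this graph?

A width-1 tree decomposition is:
Bags: B1 = {2, 4}  B2 = {2, 7}  B3 = {3, 7}  B4 = {0, 7}  B5 = {1, 2}  B6 = {0, 6}  B7 = {5, 6}
Tree: B1–B2, B2–B3, B2–B4, B2–B5, B4–B6, B6–B7
The largest bag has 2 vertices, giving width 1; this decomposition certifies tw(G) ≤ 1. Since G has at least one edge (e.g. 2–4), it is not an edgeless graph, so tw(G) ≥ 1. The upper and lower bounds meet at 1, so that is the treewidth.

1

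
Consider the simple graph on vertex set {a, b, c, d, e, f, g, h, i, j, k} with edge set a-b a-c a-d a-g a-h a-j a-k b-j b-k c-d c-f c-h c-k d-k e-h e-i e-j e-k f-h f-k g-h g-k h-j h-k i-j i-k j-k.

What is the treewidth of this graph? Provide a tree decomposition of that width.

Treewidth 3.
One such decomposition:
Bags: B1 = {a, c, h, k}  B2 = {a, c, d, k}  B3 = {a, h, j, k}  B4 = {a, g, h, k}  B5 = {e, h, j, k}  B6 = {c, f, h, k}  B7 = {a, b, j, k}  B8 = {e, i, j, k}
Tree: B1–B2, B1–B3, B3–B4, B3–B5, B1–B6, B3–B7, B5–B8

Every bag has size at most 4, so the width is 4 − 1 = 3 and tw(G) ≤ 3. For the lower bound, the 4 vertices {a, c, d, k} are pairwise adjacent, and any tree decomposition puts a clique entirely inside one bag — forcing width ≥ 3. The upper and lower bounds meet at 3, so that is the treewidth.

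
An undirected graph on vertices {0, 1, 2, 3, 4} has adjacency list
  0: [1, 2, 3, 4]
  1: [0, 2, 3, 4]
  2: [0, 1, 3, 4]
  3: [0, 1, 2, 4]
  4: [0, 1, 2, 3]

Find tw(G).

A width-4 tree decomposition is:
Bags: B1 = {0, 1, 2, 3, 4}
Tree: (single bag)
A single bag containing all 5 vertices is trivially a valid decomposition of width 4. Conversely, {0, 1, 2, 3, 4} is a clique of size 5, and the vertices of any clique must share a bag in every tree decomposition; so some bag has ≥ 5 vertices and tw(G) ≥ 4. Combining the bounds, tw(G) = 4.

4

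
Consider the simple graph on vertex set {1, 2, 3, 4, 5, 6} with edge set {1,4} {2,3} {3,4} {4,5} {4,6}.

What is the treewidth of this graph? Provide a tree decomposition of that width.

Each bag holds 2 vertices, so the decomposition has width 1, which upper-bounds the treewidth. Since G has at least one edge (e.g. 4–1), it is not an edgeless graph, so tw(G) ≥ 1. Combining the bounds, tw(G) = 1.

Treewidth 1.
Bags: B1 = {1, 4}  B2 = {3, 4}  B3 = {4, 5}  B4 = {4, 6}  B5 = {2, 3}
Tree: B1–B2, B1–B3, B2–B4, B2–B5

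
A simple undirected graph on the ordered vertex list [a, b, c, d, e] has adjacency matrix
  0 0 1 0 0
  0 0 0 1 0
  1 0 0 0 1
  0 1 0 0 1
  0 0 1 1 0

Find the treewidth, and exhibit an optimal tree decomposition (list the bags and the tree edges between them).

Every bag has size at most 2, so the width is 2 − 1 = 1 and tw(G) ≤ 1. Since G has at least one edge (e.g. b–d), it is not an edgeless graph, so tw(G) ≥ 1. The upper and lower bounds meet at 1, so that is the treewidth.

Treewidth 1.
One such decomposition:
Bags: B1 = {b, d}  B2 = {d, e}  B3 = {c, e}  B4 = {a, c}
Tree: B1–B2, B2–B3, B3–B4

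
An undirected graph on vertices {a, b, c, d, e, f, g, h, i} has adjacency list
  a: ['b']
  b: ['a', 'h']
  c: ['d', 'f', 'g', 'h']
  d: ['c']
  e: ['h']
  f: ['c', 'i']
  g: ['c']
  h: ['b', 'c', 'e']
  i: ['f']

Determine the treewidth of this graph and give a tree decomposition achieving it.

Every bag has size at most 2, so the width is 2 − 1 = 1 and tw(G) ≤ 1. Any graph with an edge has treewidth ≥ 1, and G has the edge c–h. Therefore the treewidth is 1.

Treewidth 1.
Bags: B1 = {c, h}  B2 = {c, g}  B3 = {b, h}  B4 = {a, b}  B5 = {c, f}  B6 = {c, d}  B7 = {e, h}  B8 = {f, i}
Tree: B1–B2, B1–B3, B3–B4, B2–B5, B2–B6, B3–B7, B5–B8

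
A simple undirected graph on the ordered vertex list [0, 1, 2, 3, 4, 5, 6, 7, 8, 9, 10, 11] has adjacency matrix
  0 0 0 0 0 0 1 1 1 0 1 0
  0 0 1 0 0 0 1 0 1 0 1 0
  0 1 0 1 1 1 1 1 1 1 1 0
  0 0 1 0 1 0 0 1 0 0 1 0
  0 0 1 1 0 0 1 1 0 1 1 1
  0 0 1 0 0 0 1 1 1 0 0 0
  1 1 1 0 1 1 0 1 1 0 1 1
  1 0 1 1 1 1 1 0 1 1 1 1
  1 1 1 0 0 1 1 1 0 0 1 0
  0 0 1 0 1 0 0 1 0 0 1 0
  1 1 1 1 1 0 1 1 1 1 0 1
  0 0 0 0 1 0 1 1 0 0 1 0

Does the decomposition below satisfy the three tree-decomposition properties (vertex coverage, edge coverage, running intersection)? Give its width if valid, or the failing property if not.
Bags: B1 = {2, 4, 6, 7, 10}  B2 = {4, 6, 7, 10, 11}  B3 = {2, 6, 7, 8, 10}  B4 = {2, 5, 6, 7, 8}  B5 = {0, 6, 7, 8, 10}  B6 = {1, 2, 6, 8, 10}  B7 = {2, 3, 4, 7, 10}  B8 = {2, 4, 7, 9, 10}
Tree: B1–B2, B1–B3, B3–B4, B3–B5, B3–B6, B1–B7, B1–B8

Yes; width 4.

Checking the three conditions: (i) the bags cover all of {0, 1, 2, 3, 4, 5, 6, 7, 8, 9, 10, 11}; (ii) for each edge, some bag contains both endpoints; (iii) the bags containing any fixed vertex form a subtree. All hold, so the decomposition is valid with width 5 − 1 = 4.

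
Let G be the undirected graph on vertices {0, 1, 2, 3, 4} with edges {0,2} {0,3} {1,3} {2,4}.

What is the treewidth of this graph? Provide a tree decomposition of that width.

Every bag has size at most 2, so the width is 2 − 1 = 1 and tw(G) ≤ 1. Since G has at least one edge (e.g. 1–3), it is not an edgeless graph, so tw(G) ≥ 1. Combining the bounds, tw(G) = 1.

Treewidth 1.
Bags: B1 = {1, 3}  B2 = {0, 3}  B3 = {0, 2}  B4 = {2, 4}
Tree: B1–B2, B2–B3, B3–B4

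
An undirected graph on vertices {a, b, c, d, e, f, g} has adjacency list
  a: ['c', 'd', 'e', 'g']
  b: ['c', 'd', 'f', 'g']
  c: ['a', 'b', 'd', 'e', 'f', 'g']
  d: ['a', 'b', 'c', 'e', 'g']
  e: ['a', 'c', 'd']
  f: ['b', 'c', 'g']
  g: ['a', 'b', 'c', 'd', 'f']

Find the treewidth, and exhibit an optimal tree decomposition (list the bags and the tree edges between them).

Every bag has size at most 4, so the width is 4 − 1 = 3 and tw(G) ≤ 3. On the other hand G contains the 4-clique {a, c, d, g}. A clique must lie in a single bag of any decomposition, so no decomposition can have width below 3. Therefore the treewidth is 3.

Treewidth 3.
One optimal decomposition is:
Bags: B1 = {a, c, d, e}  B2 = {a, c, d, g}  B3 = {b, c, d, g}  B4 = {b, c, f, g}
Tree: B1–B2, B2–B3, B3–B4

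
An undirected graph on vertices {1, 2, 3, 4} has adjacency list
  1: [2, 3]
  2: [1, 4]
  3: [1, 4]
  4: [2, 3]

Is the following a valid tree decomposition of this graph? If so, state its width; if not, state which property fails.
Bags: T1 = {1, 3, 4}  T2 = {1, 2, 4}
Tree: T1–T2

Yes; width 2.

Vertex coverage: the bags together contain {1, 2, 3, 4}, the full vertex set. Edge coverage: each edge of G has both endpoints in at least one bag. Running intersection: for every vertex, the bags containing it form a connected subtree. All three properties hold, so this is a valid tree decomposition of width max|bag| − 1 = 2, and hence tw(G) ≤ 2.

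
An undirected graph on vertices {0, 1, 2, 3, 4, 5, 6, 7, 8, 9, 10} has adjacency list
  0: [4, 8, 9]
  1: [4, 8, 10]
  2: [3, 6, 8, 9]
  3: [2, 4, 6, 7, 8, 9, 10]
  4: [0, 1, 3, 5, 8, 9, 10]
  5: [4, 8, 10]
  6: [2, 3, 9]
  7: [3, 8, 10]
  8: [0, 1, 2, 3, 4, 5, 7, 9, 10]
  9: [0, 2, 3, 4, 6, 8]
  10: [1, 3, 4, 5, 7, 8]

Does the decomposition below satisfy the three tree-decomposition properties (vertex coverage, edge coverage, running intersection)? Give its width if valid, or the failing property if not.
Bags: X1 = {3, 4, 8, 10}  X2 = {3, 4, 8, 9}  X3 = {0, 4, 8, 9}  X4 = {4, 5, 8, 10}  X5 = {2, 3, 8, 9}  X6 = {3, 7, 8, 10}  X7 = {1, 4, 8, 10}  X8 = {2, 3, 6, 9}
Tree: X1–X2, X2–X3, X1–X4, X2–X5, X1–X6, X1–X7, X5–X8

Vertex coverage: the bags together contain {0, 1, 2, 3, 4, 5, 6, 7, 8, 9, 10}, the full vertex set. Edge coverage: each edge of G has both endpoints in at least one bag. Running intersection: for every vertex, the bags containing it form a connected subtree. All three properties hold, so this is a valid tree decomposition of width max|bag| − 1 = 3, and hence tw(G) ≤ 3.

Yes; width 3.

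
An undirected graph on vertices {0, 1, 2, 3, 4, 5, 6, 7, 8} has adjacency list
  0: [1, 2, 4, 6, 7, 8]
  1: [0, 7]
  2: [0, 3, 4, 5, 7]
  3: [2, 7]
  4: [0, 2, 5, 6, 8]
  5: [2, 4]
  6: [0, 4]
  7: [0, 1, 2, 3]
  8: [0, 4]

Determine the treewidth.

A width-2 tree decomposition is:
Bags: B1 = {0, 4, 6}  B2 = {0, 2, 4}  B3 = {0, 2, 7}  B4 = {2, 4, 5}  B5 = {0, 4, 8}  B6 = {0, 1, 7}  B7 = {2, 3, 7}
Tree: B1–B2, B2–B3, B2–B4, B1–B5, B3–B6, B3–B7
The largest bag has 3 vertices, giving width 2; this decomposition certifies tw(G) ≤ 2. For the lower bound, the 3 vertices {0, 1, 7} are pairwise adjacent, and any tree decomposition puts a clique entirely inside one bag — forcing width ≥ 2. The upper and lower bounds meet at 2, so that is the treewidth.

2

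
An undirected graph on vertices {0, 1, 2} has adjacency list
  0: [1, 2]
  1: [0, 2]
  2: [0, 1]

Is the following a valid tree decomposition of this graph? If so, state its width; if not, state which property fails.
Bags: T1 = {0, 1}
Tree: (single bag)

No — vertex 2 appears in no bag.

A tree decomposition must satisfy three properties: every vertex lies in some bag; for every edge, both endpoints lie together in some bag; and for every vertex, the bags containing it form a connected subtree. Here vertex 2 appears in no bag, so the decomposition is invalid.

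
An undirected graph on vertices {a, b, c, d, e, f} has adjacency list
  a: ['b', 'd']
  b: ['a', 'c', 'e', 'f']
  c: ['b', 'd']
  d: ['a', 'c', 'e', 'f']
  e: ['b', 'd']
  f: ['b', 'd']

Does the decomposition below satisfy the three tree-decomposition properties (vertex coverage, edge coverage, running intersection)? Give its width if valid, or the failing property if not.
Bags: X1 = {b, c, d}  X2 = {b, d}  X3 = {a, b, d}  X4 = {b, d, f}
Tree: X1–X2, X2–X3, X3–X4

No — vertex e appears in no bag.

A tree decomposition must satisfy three properties: every vertex lies in some bag; for every edge, both endpoints lie together in some bag; and for every vertex, the bags containing it form a connected subtree. Here vertex e appears in no bag, so the decomposition is invalid.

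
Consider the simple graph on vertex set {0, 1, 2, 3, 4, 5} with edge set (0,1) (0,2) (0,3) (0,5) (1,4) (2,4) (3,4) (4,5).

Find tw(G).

2

A width-2 tree decomposition is:
Bags: B1 = {0, 2, 4}  B2 = {0, 1, 4}  B3 = {0, 3, 4}  B4 = {0, 4, 5}
Tree: B1–B2, B2–B3, B3–B4
Every bag has size at most 3, so the width is 3 − 1 = 2 and tw(G) ≤ 2. The edges 0–2–4–1–0 form a cycle, so G is not a tree and its treewidth is at least 2. Therefore the treewidth is 2.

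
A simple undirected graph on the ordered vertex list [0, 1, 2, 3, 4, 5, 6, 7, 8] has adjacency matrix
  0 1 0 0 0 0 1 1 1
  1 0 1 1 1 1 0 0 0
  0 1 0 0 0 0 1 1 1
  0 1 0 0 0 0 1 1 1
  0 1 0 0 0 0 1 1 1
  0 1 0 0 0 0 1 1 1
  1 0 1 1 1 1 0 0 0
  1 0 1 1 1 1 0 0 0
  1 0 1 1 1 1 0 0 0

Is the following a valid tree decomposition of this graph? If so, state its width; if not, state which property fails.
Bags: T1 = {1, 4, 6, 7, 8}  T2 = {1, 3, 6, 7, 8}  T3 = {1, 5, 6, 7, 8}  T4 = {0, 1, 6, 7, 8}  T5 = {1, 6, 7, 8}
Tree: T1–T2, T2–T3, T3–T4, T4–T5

No — vertex 2 appears in no bag.

A tree decomposition must satisfy three properties: every vertex lies in some bag; for every edge, both endpoints lie together in some bag; and for every vertex, the bags containing it form a connected subtree. Here vertex 2 appears in no bag, so the decomposition is invalid.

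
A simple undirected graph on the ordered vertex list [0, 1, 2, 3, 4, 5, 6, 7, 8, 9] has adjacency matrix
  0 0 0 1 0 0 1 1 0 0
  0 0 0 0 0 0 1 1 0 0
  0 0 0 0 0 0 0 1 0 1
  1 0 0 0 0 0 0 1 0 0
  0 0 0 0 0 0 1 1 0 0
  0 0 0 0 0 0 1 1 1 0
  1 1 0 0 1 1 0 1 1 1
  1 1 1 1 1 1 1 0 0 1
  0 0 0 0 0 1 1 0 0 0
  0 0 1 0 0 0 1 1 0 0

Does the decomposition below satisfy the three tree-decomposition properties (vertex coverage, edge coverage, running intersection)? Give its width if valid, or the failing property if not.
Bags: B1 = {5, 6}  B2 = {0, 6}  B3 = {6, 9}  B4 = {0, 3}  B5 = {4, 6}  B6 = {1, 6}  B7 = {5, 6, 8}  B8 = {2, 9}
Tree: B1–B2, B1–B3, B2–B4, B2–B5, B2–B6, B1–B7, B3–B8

No — vertex 7 appears in no bag.

A tree decomposition must satisfy three properties: every vertex lies in some bag; for every edge, both endpoints lie together in some bag; and for every vertex, the bags containing it form a connected subtree. Here vertex 7 appears in no bag, so the decomposition is invalid.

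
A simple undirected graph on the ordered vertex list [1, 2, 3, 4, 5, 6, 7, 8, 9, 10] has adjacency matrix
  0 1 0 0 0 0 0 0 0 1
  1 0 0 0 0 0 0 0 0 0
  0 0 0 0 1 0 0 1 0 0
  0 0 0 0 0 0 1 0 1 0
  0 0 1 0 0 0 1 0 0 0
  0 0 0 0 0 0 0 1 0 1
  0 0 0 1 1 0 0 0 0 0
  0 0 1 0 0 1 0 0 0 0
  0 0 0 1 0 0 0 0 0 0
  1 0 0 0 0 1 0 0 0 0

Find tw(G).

1

A width-1 tree decomposition is:
Bags: B1 = {1, 2}  B2 = {1, 10}  B3 = {6, 10}  B4 = {6, 8}  B5 = {3, 8}  B6 = {3, 5}  B7 = {5, 7}  B8 = {4, 7}  B9 = {4, 9}
Tree: B1–B2, B2–B3, B3–B4, B4–B5, B5–B6, B6–B7, B7–B8, B8–B9
The largest bag has 2 vertices, giving width 1; this decomposition certifies tw(G) ≤ 1. Since G has at least one edge (e.g. 2–1), it is not an edgeless graph, so tw(G) ≥ 1. Combining the bounds, tw(G) = 1.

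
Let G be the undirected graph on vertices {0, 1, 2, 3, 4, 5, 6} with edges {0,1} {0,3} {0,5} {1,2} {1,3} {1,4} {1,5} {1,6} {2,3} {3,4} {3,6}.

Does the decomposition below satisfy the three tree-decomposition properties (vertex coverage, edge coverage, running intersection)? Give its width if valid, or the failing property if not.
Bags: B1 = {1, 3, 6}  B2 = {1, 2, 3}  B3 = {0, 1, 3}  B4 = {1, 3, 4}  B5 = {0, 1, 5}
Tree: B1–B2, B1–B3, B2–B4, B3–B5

Yes; width 2.

Checking the three conditions: (i) the bags cover all of {0, 1, 2, 3, 4, 5, 6}; (ii) for each edge, some bag contains both endpoints; (iii) the bags containing any fixed vertex form a subtree. All hold, so the decomposition is valid with width 3 − 1 = 2.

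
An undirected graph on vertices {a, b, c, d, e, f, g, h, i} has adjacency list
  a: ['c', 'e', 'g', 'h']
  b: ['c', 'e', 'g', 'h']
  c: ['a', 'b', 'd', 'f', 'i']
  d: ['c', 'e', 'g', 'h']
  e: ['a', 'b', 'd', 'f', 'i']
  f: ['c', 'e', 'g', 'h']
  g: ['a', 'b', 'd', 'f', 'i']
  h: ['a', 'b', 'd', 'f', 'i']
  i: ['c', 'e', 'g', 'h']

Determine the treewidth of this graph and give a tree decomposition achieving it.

Treewidth 4.
One optimal decomposition is:
Bags: B1 = {c, d, e, g, h}  B2 = {b, c, e, g, h}  B3 = {c, e, g, h, i}  B4 = {c, e, f, g, h}  B5 = {a, c, e, g, h}
Tree: B1–B2, B2–B3, B3–B4, B4–B5

Every bag has size at most 5, so the width is 5 − 1 = 4 and tw(G) ≤ 4. For the lower bound: the 5 vertex sets {c,d}, {b,e}, {h,i}, {g}, {f} are disjoint, each induces a connected subgraph, and every pair is joined by at least one edge of G. Contracting each set to a single vertex therefore yields K_{5} as a minor, and since treewidth is minor-monotone, tw(G) ≥ tw(K_{5}) = 4. Combining the bounds, tw(G) = 4.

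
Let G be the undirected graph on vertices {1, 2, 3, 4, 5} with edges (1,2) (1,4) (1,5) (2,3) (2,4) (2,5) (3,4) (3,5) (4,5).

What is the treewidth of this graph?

A width-3 tree decomposition is:
Bags: B1 = {1, 2, 4, 5}  B2 = {2, 3, 4, 5}
Tree: B1–B2
Each bag holds 4 vertices, so the decomposition has width 3, which upper-bounds the treewidth. Conversely, {1, 2, 4, 5} is a clique of size 4, and the vertices of any clique must share a bag in every tree decomposition; so some bag has ≥ 4 vertices and tw(G) ≥ 3. Therefore the treewidth is 3.

3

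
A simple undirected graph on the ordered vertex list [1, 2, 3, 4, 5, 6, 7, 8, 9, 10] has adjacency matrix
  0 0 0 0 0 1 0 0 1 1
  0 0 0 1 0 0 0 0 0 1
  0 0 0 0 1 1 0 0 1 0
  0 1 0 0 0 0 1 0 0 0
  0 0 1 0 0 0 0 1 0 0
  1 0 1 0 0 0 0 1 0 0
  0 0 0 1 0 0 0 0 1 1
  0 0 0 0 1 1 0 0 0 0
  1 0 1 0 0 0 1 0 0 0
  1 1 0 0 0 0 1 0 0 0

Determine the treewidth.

2

A width-2 tree decomposition is:
Bags: B1 = {5, 6, 8}  B2 = {3, 5, 6}  B3 = {1, 3, 6}  B4 = {1, 3, 9}  B5 = {1, 9, 10}  B6 = {7, 9, 10}  B7 = {2, 7, 10}  B8 = {2, 4, 7}
Tree: B1–B2, B2–B3, B3–B4, B4–B5, B5–B6, B6–B7, B7–B8
Every bag has size at most 3, so the width is 3 − 1 = 2 and tw(G) ≤ 2. The edges 8–5–3–6–8 form a cycle, so G is not a tree and its treewidth is at least 2. Therefore the treewidth is 2.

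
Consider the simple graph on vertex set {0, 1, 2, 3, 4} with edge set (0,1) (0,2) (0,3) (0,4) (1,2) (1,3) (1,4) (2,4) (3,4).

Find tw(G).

A width-3 tree decomposition is:
Bags: B1 = {0, 1, 3, 4}  B2 = {0, 1, 2, 4}
Tree: B1–B2
The largest bag has 4 vertices, giving width 3; this decomposition certifies tw(G) ≤ 3. For the lower bound, the 4 vertices {0, 1, 2, 4} are pairwise adjacent, and any tree decomposition puts a clique entirely inside one bag — forcing width ≥ 3. The upper and lower bounds meet at 3, so that is the treewidth.

3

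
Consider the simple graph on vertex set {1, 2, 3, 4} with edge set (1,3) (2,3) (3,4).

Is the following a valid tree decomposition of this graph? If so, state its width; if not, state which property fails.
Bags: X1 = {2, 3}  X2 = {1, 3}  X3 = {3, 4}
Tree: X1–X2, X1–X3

Checking the three conditions: (i) the bags cover all of {1, 2, 3, 4}; (ii) for each edge, some bag contains both endpoints; (iii) the bags containing any fixed vertex form a subtree. All hold, so the decomposition is valid with width 2 − 1 = 1.

Yes; width 1.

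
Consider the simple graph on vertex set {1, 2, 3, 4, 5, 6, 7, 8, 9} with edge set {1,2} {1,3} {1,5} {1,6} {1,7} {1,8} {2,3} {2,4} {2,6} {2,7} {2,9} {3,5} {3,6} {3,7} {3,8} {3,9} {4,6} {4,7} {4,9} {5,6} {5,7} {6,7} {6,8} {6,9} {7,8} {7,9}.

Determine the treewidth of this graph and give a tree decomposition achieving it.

Treewidth 4.
One optimal decomposition is:
Bags: B1 = {1, 2, 3, 6, 7}  B2 = {2, 3, 6, 7, 9}  B3 = {1, 3, 5, 6, 7}  B4 = {2, 4, 6, 7, 9}  B5 = {1, 3, 6, 7, 8}
Tree: B1–B2, B1–B3, B2–B4, B1–B5

Every bag has size at most 5, so the width is 5 − 1 = 4 and tw(G) ≤ 4. On the other hand G contains the 5-clique {1, 3, 6, 7, 8}. A clique must lie in a single bag of any decomposition, so no decomposition can have width below 4. The upper and lower bounds meet at 4, so that is the treewidth.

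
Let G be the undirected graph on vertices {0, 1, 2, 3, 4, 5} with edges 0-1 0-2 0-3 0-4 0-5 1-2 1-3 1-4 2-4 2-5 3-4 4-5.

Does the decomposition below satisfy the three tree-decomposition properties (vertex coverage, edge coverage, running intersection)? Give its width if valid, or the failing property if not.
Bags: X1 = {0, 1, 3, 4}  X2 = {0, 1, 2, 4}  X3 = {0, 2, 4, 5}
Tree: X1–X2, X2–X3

Yes; width 3.

Checking the three conditions: (i) the bags cover all of {0, 1, 2, 3, 4, 5}; (ii) for each edge, some bag contains both endpoints; (iii) the bags containing any fixed vertex form a subtree. All hold, so the decomposition is valid with width 4 − 1 = 3.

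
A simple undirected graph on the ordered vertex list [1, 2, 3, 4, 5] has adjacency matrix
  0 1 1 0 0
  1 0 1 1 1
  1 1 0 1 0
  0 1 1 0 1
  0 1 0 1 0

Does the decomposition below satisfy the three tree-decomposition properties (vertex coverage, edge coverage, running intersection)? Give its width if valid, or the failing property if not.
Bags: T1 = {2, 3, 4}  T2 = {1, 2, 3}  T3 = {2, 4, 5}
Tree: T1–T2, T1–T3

Yes; width 2.

Vertex coverage: the bags together contain {1, 2, 3, 4, 5}, the full vertex set. Edge coverage: each edge of G has both endpoints in at least one bag. Running intersection: for every vertex, the bags containing it form a connected subtree. All three properties hold, so this is a valid tree decomposition of width max|bag| − 1 = 2, and hence tw(G) ≤ 2.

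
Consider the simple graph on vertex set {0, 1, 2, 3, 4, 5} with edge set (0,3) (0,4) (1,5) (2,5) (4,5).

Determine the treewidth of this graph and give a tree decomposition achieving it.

The largest bag has 2 vertices, giving width 1; this decomposition certifies tw(G) ≤ 1. G has an edge, so its treewidth is at least 1. Combining the bounds, tw(G) = 1.

Treewidth 1.
One optimal decomposition is:
Bags: B1 = {4, 5}  B2 = {2, 5}  B3 = {0, 4}  B4 = {0, 3}  B5 = {1, 5}
Tree: B1–B2, B1–B3, B3–B4, B2–B5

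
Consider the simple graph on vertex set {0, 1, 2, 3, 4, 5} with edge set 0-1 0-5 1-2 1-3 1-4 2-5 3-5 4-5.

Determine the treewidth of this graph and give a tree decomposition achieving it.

Treewidth 2.
One such decomposition:
Bags: B1 = {1, 2, 5}  B2 = {1, 4, 5}  B3 = {1, 3, 5}  B4 = {0, 1, 5}
Tree: B1–B2, B2–B3, B3–B4

Every bag has size at most 3, so the width is 3 − 1 = 2 and tw(G) ≤ 2. For the lower bound, G contains the cycle 5–2–1–4–5, so G is not a forest; only forests have treewidth ≤ 1, hence tw(G) ≥ 2. Hence tw(G) = 2 exactly.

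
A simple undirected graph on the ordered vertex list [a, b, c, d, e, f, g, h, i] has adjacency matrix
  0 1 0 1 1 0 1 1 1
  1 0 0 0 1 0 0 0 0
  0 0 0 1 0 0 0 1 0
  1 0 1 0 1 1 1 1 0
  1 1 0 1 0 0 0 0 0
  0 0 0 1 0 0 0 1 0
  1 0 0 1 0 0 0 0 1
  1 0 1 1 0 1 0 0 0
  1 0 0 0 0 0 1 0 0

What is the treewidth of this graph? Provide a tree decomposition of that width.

Every bag has size at most 3, so the width is 3 − 1 = 2 and tw(G) ≤ 2. For the lower bound, the 3 vertices {a, d, g} are pairwise adjacent, and any tree decomposition puts a clique entirely inside one bag — forcing width ≥ 2. The upper and lower bounds meet at 2, so that is the treewidth.

Treewidth 2.
Bags: B1 = {a, d, e}  B2 = {a, d, g}  B3 = {a, d, h}  B4 = {d, f, h}  B5 = {c, d, h}  B6 = {a, g, i}  B7 = {a, b, e}
Tree: B1–B2, B2–B3, B3–B4, B4–B5, B2–B6, B1–B7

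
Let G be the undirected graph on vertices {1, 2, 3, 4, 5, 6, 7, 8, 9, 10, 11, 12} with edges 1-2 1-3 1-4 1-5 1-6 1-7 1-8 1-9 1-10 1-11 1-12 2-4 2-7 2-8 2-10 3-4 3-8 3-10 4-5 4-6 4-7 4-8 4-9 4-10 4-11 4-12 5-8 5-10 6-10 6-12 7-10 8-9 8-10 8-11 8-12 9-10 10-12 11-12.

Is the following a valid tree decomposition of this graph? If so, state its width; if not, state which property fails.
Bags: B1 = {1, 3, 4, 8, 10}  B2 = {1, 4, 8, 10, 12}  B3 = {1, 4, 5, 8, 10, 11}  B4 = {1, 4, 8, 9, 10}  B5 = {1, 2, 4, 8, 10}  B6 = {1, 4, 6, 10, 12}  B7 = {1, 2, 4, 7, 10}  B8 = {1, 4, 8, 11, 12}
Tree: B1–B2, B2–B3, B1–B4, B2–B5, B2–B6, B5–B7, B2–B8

A tree decomposition must satisfy three properties: every vertex lies in some bag; for every edge, both endpoints lie together in some bag; and for every vertex, the bags containing it form a connected subtree. Here bags containing vertex 11 are not connected in the tree, so the decomposition is invalid.

No — bags containing vertex 11 are not connected in the tree.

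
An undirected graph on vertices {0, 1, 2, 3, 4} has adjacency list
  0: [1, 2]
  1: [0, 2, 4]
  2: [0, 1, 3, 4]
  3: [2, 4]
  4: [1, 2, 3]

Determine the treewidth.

2

A width-2 tree decomposition is:
Bags: B1 = {0, 1, 2}  B2 = {1, 2, 4}  B3 = {2, 3, 4}
Tree: B1–B2, B2–B3
The largest bag has 3 vertices, giving width 2; this decomposition certifies tw(G) ≤ 2. For the lower bound, the 3 vertices {0, 1, 2} are pairwise adjacent, and any tree decomposition puts a clique entirely inside one bag — forcing width ≥ 2. The upper and lower bounds meet at 2, so that is the treewidth.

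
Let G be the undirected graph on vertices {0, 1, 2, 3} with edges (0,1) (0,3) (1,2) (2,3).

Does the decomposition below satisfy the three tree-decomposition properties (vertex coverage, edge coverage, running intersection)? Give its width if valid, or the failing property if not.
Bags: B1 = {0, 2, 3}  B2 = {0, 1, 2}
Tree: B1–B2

Yes; width 2.

Every vertex of G appears in some bag (union = {0, 1, 2, 3}); every edge is covered by a bag; and for each vertex v the set of bags containing v is connected in the bag tree. The decomposition is therefore valid. The largest bag has 3 vertices, so the width is 2.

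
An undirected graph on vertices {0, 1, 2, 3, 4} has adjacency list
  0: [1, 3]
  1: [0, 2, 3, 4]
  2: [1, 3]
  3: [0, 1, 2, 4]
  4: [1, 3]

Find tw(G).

2

A width-2 tree decomposition is:
Bags: B1 = {1, 2, 3}  B2 = {1, 3, 4}  B3 = {0, 1, 3}
Tree: B1–B2, B2–B3
Each bag holds 3 vertices, so the decomposition has width 2, which upper-bounds the treewidth. On the other hand G contains the 3-clique {0, 1, 3}. A clique must lie in a single bag of any decomposition, so no decomposition can have width below 2. Combining the bounds, tw(G) = 2.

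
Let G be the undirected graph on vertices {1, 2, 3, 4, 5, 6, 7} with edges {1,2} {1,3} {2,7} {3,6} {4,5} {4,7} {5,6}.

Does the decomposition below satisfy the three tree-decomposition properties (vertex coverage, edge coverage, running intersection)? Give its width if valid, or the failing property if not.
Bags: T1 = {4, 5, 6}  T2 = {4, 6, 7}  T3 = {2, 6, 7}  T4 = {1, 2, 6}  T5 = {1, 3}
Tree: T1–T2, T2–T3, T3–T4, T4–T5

A tree decomposition must satisfy three properties: every vertex lies in some bag; for every edge, both endpoints lie together in some bag; and for every vertex, the bags containing it form a connected subtree. Here edge (6,3) lies in no bag, so the decomposition is invalid.

No — edge (6,3) lies in no bag.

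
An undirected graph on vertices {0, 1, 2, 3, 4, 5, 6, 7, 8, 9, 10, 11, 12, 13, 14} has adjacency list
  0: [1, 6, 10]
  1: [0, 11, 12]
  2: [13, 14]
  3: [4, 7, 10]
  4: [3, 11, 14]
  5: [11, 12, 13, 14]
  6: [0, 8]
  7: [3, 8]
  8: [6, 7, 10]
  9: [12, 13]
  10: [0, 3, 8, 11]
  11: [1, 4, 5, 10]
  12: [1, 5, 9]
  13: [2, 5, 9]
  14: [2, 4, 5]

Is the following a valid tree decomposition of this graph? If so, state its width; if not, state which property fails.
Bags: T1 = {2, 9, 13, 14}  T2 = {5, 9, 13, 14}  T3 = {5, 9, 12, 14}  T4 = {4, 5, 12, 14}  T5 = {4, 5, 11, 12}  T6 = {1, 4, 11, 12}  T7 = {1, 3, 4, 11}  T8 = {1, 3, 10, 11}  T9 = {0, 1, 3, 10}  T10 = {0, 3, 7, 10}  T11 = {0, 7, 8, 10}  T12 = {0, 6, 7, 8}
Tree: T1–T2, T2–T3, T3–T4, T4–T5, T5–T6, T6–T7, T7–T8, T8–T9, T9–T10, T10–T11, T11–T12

Every vertex of G appears in some bag (union = {0, 1, 2, 3, 4, 5, 6, 7, 8, 9, 10, 11, 12, 13, 14}); every edge is covered by a bag; and for each vertex v the set of bags containing v is connected in the bag tree. The decomposition is therefore valid. The largest bag has 4 vertices, so the width is 3.

Yes; width 3.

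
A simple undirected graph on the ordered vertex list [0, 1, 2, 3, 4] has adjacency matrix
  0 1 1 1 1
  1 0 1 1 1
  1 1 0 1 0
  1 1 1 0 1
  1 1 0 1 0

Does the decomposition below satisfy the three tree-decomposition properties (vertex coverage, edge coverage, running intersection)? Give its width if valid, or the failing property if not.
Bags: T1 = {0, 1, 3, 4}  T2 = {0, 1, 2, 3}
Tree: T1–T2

Checking the three conditions: (i) the bags cover all of {0, 1, 2, 3, 4}; (ii) for each edge, some bag contains both endpoints; (iii) the bags containing any fixed vertex form a subtree. All hold, so the decomposition is valid with width 4 − 1 = 3.

Yes; width 3.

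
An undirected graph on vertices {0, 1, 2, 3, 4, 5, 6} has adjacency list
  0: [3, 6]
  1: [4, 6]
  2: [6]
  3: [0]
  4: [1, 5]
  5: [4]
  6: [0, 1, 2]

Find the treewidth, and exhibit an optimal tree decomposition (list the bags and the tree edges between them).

The largest bag has 2 vertices, giving width 1; this decomposition certifies tw(G) ≤ 1. Since G has at least one edge (e.g. 4–1), it is not an edgeless graph, so tw(G) ≥ 1. The upper and lower bounds meet at 1, so that is the treewidth.

Treewidth 1.
One optimal decomposition is:
Bags: B1 = {1, 4}  B2 = {1, 6}  B3 = {0, 6}  B4 = {2, 6}  B5 = {0, 3}  B6 = {4, 5}
Tree: B1–B2, B2–B3, B3–B4, B3–B5, B1–B6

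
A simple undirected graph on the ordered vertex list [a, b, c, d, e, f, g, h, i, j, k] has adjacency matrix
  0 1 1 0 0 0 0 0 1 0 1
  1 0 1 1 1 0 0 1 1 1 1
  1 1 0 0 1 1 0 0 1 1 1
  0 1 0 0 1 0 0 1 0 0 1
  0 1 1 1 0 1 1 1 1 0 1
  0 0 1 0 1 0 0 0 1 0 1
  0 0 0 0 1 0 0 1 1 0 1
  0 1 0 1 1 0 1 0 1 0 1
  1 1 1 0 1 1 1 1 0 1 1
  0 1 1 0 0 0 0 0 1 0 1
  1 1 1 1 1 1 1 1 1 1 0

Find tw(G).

4

A width-4 tree decomposition is:
Bags: B1 = {b, c, e, i, k}  B2 = {b, e, h, i, k}  B3 = {e, g, h, i, k}  B4 = {c, e, f, i, k}  B5 = {b, c, i, j, k}  B6 = {a, b, c, i, k}  B7 = {b, d, e, h, k}
Tree: B1–B2, B2–B3, B1–B4, B1–B5, B1–B6, B2–B7
Every bag has size at most 5, so the width is 5 − 1 = 4 and tw(G) ≤ 4. For the lower bound, the 5 vertices {b, d, e, h, k} are pairwise adjacent, and any tree decomposition puts a clique entirely inside one bag — forcing width ≥ 4. Therefore the treewidth is 4.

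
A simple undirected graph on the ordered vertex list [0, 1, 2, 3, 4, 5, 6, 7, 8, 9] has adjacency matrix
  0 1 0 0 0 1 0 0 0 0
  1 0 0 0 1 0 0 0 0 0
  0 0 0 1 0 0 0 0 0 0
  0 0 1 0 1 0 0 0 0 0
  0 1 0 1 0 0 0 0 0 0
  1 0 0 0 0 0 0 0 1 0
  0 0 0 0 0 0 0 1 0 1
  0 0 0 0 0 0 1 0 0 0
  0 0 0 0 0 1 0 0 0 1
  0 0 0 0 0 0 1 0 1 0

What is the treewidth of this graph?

A width-1 tree decomposition is:
Bags: B1 = {2, 3}  B2 = {3, 4}  B3 = {1, 4}  B4 = {0, 1}  B5 = {0, 5}  B6 = {5, 8}  B7 = {8, 9}  B8 = {6, 9}  B9 = {6, 7}
Tree: B1–B2, B2–B3, B3–B4, B4–B5, B5–B6, B6–B7, B7–B8, B8–B9
Every bag has size at most 2, so the width is 2 − 1 = 1 and tw(G) ≤ 1. G has an edge, so its treewidth is at least 1. Hence tw(G) = 1 exactly.

1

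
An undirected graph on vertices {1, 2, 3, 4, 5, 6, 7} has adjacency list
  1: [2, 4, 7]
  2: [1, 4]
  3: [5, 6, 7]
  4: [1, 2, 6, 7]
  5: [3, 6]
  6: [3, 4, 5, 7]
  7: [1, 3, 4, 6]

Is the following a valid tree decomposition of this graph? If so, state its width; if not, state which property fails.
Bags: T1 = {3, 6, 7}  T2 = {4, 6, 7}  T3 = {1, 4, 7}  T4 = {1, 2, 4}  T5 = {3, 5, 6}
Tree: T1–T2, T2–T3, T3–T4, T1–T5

Vertex coverage: the bags together contain {1, 2, 3, 4, 5, 6, 7}, the full vertex set. Edge coverage: each edge of G has both endpoints in at least one bag. Running intersection: for every vertex, the bags containing it form a connected subtree. All three properties hold, so this is a valid tree decomposition of width max|bag| − 1 = 2, and hence tw(G) ≤ 2.

Yes; width 2.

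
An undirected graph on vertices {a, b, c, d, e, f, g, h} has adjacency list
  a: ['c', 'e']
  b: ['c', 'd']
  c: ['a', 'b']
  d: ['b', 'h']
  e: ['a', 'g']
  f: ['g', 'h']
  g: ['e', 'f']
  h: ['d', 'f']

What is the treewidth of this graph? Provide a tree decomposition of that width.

Each bag holds 3 vertices, so the decomposition has width 2, which upper-bounds the treewidth. Since b–c–a–e–g–f–h–d–b is a cycle in G, G is not acyclic. Forests are exactly the graphs of treewidth ≤ 1, so tw(G) ≥ 2. The upper and lower bounds meet at 2, so that is the treewidth.

Treewidth 2.
Bags: B1 = {a, b, c}  B2 = {a, b, e}  B3 = {b, e, g}  B4 = {b, f, g}  B5 = {b, f, h}  B6 = {b, d, h}
Tree: B1–B2, B2–B3, B3–B4, B4–B5, B5–B6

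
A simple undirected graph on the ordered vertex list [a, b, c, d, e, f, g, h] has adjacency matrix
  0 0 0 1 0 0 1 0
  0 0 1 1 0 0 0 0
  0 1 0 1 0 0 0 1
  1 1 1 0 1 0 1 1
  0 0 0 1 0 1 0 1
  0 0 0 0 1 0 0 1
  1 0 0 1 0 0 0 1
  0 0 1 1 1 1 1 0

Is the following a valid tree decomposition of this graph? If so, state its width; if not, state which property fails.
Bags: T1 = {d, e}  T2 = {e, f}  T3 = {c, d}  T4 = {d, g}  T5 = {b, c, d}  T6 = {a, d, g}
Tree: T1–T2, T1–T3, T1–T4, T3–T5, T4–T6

A tree decomposition must satisfy three properties: every vertex lies in some bag; for every edge, both endpoints lie together in some bag; and for every vertex, the bags containing it form a connected subtree. Here vertex h appears in no bag, so the decomposition is invalid.

No — vertex h appears in no bag.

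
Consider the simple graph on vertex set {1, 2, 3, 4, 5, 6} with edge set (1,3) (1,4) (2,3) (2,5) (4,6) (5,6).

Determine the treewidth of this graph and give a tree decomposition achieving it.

Each bag holds 3 vertices, so the decomposition has width 2, which upper-bounds the treewidth. Since 4–6–5–2–3–1–4 is a cycle in G, G is not acyclic. Forests are exactly the graphs of treewidth ≤ 1, so tw(G) ≥ 2. The upper and lower bounds meet at 2, so that is the treewidth.

Treewidth 2.
One optimal decomposition is:
Bags: B1 = {4, 5, 6}  B2 = {2, 4, 5}  B3 = {2, 3, 4}  B4 = {1, 3, 4}
Tree: B1–B2, B2–B3, B3–B4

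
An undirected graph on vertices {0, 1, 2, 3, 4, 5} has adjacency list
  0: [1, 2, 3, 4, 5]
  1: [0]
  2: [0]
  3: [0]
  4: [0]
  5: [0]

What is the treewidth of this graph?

1

A width-1 tree decomposition is:
Bags: B1 = {0, 4}  B2 = {0, 2}  B3 = {0, 1}  B4 = {0, 3}  B5 = {0, 5}
Tree: B1–B2, B2–B3, B2–B4, B2–B5
Every bag has size at most 2, so the width is 2 − 1 = 1 and tw(G) ≤ 1. Since G has at least one edge (e.g. 4–0), it is not an edgeless graph, so tw(G) ≥ 1. The upper and lower bounds meet at 1, so that is the treewidth.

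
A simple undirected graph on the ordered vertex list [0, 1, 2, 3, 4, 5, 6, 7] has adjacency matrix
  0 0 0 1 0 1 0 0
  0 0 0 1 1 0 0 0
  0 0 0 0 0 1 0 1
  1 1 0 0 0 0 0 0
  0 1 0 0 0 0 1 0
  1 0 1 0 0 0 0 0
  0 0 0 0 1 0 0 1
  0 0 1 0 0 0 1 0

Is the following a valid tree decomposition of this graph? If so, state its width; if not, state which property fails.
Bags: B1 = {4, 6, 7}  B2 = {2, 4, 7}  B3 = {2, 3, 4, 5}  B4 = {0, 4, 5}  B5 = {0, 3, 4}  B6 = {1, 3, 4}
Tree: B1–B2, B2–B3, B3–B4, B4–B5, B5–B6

A tree decomposition must satisfy three properties: every vertex lies in some bag; for every edge, both endpoints lie together in some bag; and for every vertex, the bags containing it form a connected subtree. Here bags containing vertex 3 are not connected in the tree, so the decomposition is invalid.

No — bags containing vertex 3 are not connected in the tree.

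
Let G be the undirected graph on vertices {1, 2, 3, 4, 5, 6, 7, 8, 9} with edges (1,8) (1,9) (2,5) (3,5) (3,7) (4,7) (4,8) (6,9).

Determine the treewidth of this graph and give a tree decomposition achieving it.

Every bag has size at most 2, so the width is 2 − 1 = 1 and tw(G) ≤ 1. Since G has at least one edge (e.g. 6–9), it is not an edgeless graph, so tw(G) ≥ 1. Hence tw(G) = 1 exactly.

Treewidth 1.
One optimal decomposition is:
Bags: B1 = {6, 9}  B2 = {1, 9}  B3 = {1, 8}  B4 = {4, 8}  B5 = {4, 7}  B6 = {3, 7}  B7 = {3, 5}  B8 = {2, 5}
Tree: B1–B2, B2–B3, B3–B4, B4–B5, B5–B6, B6–B7, B7–B8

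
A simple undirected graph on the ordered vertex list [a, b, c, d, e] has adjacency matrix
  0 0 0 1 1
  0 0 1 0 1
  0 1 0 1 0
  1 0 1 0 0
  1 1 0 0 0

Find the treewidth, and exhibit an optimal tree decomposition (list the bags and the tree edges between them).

Treewidth 2.
Bags: B1 = {a, b, e}  B2 = {a, b, c}  B3 = {a, c, d}
Tree: B1–B2, B2–B3

The largest bag has 3 vertices, giving width 2; this decomposition certifies tw(G) ≤ 2. For the lower bound, G contains the cycle a–e–b–c–d–a, so G is not a forest; only forests have treewidth ≤ 1, hence tw(G) ≥ 2. Hence tw(G) = 2 exactly.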